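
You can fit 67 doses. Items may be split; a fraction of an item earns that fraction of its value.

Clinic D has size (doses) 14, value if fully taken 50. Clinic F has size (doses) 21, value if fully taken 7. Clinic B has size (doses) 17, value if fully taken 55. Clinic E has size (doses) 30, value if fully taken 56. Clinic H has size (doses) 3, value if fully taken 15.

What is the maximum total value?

Best value per unit of size first: Clinic H 15/3≈5, Clinic D 50/14≈3.57, Clinic B 55/17≈3.24, Clinic E 56/30≈1.87, Clinic F 7/21≈0.333.
All 3 doses of Clinic H fit (value 15) ; 64 remain.
Take all of Clinic D (14 doses, value 50) ; 50 doses left.
Take all of Clinic B (17 doses, value 55) ; 33 doses left.
Clinic E: take in full, 30 doses for value 56 ; 3 left.
3 doses left: a 3/21 share of Clinic F gives 7×3/21 = 1.
Total value = 177.

177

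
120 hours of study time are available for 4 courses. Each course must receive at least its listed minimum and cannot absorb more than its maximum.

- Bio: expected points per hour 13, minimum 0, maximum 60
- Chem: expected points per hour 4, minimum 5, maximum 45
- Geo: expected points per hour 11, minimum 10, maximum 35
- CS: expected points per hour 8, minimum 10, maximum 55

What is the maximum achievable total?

1345

Meeting every minimum uses 0+5+10+10 = 25 hours, leaving 95.
Order the courses by expected points per hour: Bio 13 > Geo 11 > CS 8 > Chem 4.
Bio takes 60 more to reach its cap of 60 → 35 left.
Give Geo 25 more to hit its cap of 35 → 10 left.
CS: +10 (room for 45) → 20. Pool exhausted.
Total = 13×60 + 4×5 + 11×35 + 8×20 = 1345.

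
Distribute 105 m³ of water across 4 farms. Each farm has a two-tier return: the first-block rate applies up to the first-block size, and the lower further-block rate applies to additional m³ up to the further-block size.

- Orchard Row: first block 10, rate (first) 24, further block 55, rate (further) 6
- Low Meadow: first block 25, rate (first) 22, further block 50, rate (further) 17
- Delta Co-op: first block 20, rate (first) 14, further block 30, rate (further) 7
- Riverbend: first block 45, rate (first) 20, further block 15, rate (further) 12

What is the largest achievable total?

Order all 8 blocks by rate: Orchard Row/tier1 24 > Low Meadow/tier1 22 > Riverbend/tier1 20 > Low Meadow/tier2 17 > Delta Co-op/tier1 14 > Riverbend/tier2 12 > Delta Co-op/tier2 7 > Orchard Row/tier2 6.
Orchard Row/tier1 (24): +10 ; 95 left.
Fill Low Meadow tier1 block (25 at 22) ; 70 left.
Fill Riverbend tier1 block (45 at 20) ; 25 left.
25 remain; put them into Low Meadow tier2 at 17.
Total = 24×10 + 22×25 + 20×45 + 17×25 = 2115.

2115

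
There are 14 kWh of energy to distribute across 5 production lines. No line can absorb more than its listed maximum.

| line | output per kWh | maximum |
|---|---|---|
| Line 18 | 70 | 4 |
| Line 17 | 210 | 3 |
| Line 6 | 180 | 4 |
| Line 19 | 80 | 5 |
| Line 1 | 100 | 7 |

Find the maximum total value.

2050

Rank by output per kWh: Line 17 210 > Line 6 180 > Line 1 100 > Line 19 80 > Line 18 70.
Line 17: +3 to 3 (cap) — 11 left.
Line 6: +4 to 4 (cap) — 7 left.
Line 1: +7 to 7 (cap) — 0 left.
Total = 210×3 + 180×4 + 100×7 = 2050.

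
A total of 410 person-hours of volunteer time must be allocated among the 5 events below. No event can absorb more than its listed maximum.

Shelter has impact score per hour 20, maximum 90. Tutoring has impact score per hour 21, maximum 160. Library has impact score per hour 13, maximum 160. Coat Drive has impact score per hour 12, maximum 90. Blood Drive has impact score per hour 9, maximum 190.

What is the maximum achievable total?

Highest impact score per hour first: Tutoring 21 > Shelter 20 > Library 13 > Coat Drive 12 > Blood Drive 9.
Tutoring takes 160 to reach its cap of 160 → 250 left.
Give Shelter 90 to hit its cap of 90 → 160 left.
Library takes 160 to reach its cap of 160 → 0 left.
Total = 20×90 + 21×160 + 13×160 = 7240.

7240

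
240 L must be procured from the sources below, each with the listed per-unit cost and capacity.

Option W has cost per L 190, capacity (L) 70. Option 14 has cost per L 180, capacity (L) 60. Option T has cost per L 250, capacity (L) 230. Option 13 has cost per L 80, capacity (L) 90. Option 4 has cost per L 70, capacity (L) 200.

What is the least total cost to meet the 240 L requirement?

17200

Cheapest first:
Option 4 (70): use full 200 ; 40 L to go.
Take 40 from Option 13 at 80 to finish.
Option 14, Option W, Option T: unused.
Cost = 200×70 + 40×80 = 17200.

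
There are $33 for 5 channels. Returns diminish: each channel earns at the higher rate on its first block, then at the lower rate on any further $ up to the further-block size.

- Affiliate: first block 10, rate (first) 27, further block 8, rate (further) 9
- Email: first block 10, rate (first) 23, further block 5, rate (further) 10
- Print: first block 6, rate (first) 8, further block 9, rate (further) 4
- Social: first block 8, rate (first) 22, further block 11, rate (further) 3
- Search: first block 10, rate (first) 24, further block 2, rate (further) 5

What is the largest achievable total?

Order all 10 blocks by rate: Affiliate/T1 27 > Search/T1 24 > Email/T1 23 > Social/T1 22 > Email/T2 10 > Affiliate/T2 9 > Print/T1 8 > Search/T2 5 > Print/T2 4 > Social/T2 3.
Affiliate T1 at 27: fill all 10 → 23 left.
Search T1 at 24: fill all 10 → 13 left.
Fill Email T1 block (10 at 23) → 3 left.
3 remain; put them into Social T1 at 22.
Total = 27×10 + 24×10 + 23×10 + 22×3 = 806.

806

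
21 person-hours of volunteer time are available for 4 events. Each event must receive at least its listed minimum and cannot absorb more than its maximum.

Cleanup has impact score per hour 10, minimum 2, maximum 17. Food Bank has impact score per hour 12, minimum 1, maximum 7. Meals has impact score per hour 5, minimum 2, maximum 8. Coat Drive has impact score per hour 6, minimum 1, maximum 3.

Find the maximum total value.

Meeting every minimum uses 2+1+2+1 = 6 person-hours, leaving 15.
Order the events by impact score per hour: Food Bank 12 > Cleanup 10 > Coat Drive 6 > Meals 5.
Give Food Bank 6 more to hit its cap of 7 ; 9 left.
Cleanup has room for 15 more but only 9 remain, so it gets 11.
Total = 10×11 + 12×7 + 5×2 + 6×1 = 210.

210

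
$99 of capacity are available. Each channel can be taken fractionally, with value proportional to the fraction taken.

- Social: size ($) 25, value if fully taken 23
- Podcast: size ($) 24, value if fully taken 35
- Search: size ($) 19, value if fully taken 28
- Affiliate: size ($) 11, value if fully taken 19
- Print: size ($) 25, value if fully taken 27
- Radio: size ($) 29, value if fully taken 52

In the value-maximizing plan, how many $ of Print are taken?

Sort by value density: Radio 52/29≈1.79, Affiliate 19/11≈1.73, Search 28/19≈1.47, Podcast 35/24≈1.46, Print 27/25≈1.08, Social 23/25≈0.92.
Radio: take in full, 29 $ for value 52 → 70 left.
Affiliate: take in full, 11 $ for value 19 → 59 left.
Take all of Search (19 $, value 28) → 40 $ left.
Take all of Podcast (24 $, value 35) → 16 $ left.
Fill the last 16 $ with part of Print: 16/25 of it earns 17.28.

16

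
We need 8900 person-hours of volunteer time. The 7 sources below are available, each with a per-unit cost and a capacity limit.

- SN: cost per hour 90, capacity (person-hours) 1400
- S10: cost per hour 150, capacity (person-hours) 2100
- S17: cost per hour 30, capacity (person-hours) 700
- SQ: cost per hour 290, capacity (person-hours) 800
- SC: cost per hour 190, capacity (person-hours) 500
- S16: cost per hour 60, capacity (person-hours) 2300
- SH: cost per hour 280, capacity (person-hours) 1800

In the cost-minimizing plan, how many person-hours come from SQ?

100

Fill from the cheapest source first.
Take 700 from S17 at 30 — need 8200 more.
S16 at 60: take all 2300 person-hours — 5900 still needed.
Take 1400 from SN at 90 — need 4500 more.
S10 at 150: take all 2100 person-hours — 2400 still needed.
SC (190): use full 500 — 1900 person-hours to go.
Take 1800 from SH at 280 — need 100 more.
SQ at 290: take 100 of its 800 — requirement met.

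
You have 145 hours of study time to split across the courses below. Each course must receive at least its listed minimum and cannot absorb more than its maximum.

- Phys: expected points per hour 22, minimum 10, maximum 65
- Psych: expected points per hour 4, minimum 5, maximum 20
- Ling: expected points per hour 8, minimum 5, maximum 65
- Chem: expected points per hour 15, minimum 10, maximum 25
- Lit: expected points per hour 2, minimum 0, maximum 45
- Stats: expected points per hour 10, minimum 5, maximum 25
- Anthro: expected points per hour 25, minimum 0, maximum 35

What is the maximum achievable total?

2840

Meeting every minimum uses 10+5+5+10+0+5+0 = 35 hours, leaving 110.
Rank by expected points per hour: Anthro 25 > Phys 22 > Chem 15 > Stats 10 > Ling 8 > Psych 4 > Lit 2.
Anthro: +35 to 35 (cap) → 75 left.
Phys: +55 to 65 (cap) → 20 left.
Chem takes 15 more to reach its cap of 25 → 5 left.
Stats has room for 20 more but only 5 remain, so it gets 10.
Total = 22×65 + 4×5 + 8×5 + 15×25 + 10×10 + 25×35 = 2840.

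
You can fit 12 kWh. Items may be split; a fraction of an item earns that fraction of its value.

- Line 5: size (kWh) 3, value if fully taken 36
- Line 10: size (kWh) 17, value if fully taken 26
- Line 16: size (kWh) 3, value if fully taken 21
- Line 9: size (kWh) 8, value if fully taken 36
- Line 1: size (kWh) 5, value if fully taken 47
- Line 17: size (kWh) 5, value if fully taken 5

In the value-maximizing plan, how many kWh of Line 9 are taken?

Rank by value-to-size ratio: Line 5 36/3≈12, Line 1 47/5≈9.4, Line 16 21/3≈7, Line 9 36/8≈4.5, Line 10 26/17≈1.53, Line 17 5/5≈1.
Take all of Line 5 (3 kWh, value 36) — 9 kWh left.
Take all of Line 1 (5 kWh, value 47) — 4 kWh left.
Take all of Line 16 (3 kWh, value 21) — 1 kWh left.
Fill the last 1 kWh with part of Line 9: 1/8 of it earns 4.5.

1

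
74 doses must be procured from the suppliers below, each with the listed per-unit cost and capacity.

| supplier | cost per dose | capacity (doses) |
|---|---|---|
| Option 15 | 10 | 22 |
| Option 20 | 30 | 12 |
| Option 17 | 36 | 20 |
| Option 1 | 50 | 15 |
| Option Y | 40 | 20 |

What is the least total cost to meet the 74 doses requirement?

Cheapest first:
Take 22 from Option 15 at 10 — need 52 more.
Option 20 at 30: take all 12 doses — 40 still needed.
Take 20 from Option 17 at 36 — need 20 more.
Option Y at 40: take all 20 doses — 0 still needed.
Option 1: unused.
Cost = 22×10 + 12×30 + 20×36 + 20×40 = 2100.

2100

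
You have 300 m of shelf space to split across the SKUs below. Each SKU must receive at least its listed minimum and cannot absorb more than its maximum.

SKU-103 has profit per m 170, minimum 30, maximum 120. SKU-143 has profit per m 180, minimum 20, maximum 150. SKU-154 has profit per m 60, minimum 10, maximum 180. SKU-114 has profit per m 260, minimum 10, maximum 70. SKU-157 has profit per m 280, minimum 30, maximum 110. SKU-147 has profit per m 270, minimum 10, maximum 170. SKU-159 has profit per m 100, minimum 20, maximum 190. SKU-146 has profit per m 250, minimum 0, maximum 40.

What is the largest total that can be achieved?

Meeting every minimum uses 30+20+10+10+30+10+20+0 = 130 m, leaving 170.
Highest profit per m first: SKU-157 280 > SKU-147 270 > SKU-114 260 > SKU-146 250 > SKU-143 180 > SKU-103 170 > SKU-159 100 > SKU-154 60.
SKU-157 takes 80 more to reach its cap of 110 — 90 left.
Only 90 left; SKU-147 takes them to reach 100.
Total = 170×30 + 180×20 + 60×10 + 260×10 + 280×110 + 270×100 + 100×20 = 71700.

71700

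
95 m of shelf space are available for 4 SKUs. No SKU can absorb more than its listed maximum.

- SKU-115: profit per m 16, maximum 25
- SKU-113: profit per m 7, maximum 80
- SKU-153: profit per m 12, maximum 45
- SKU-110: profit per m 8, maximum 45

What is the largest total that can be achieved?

Highest profit per m first: SKU-115 16 > SKU-153 12 > SKU-110 8 > SKU-113 7.
SKU-115 takes 25 to reach its cap of 25 → 70 left.
Give SKU-153 45 to hit its cap of 45 → 25 left.
Only 25 left; SKU-110 takes them to reach 25.
Total = 16×25 + 12×45 + 8×25 = 1140.

1140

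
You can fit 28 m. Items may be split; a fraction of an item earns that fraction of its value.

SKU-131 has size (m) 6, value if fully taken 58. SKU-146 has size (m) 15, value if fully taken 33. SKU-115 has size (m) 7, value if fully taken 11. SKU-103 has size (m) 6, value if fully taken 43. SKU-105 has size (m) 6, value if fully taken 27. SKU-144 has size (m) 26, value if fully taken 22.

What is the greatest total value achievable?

150

Best value per unit of size first: SKU-131 58/6≈9.67, SKU-103 43/6≈7.17, SKU-105 27/6≈4.5, SKU-146 33/15≈2.2, SKU-115 11/7≈1.57, SKU-144 22/26≈0.846.
Take all of SKU-131 (6 m, value 58) — 22 m left.
SKU-103: take in full, 6 m for value 43 — 16 left.
Take all of SKU-105 (6 m, value 27) — 10 m left.
10 m left: a 10/15 share of SKU-146 gives 33×10/15 = 22.
Total value = 150.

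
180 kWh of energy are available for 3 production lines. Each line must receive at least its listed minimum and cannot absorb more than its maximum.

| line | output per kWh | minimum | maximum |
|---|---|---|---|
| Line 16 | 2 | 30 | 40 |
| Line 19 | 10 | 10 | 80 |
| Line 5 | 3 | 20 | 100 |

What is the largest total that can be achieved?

1070

Meeting every minimum uses 30+10+20 = 60 kWh, leaving 120.
Order the production lines by output per kWh: Line 19 10 > Line 5 3 > Line 16 2.
Line 19 takes 70 more to reach its cap of 80 → 50 left.
Line 5: +50 (room for 80) → 70. Pool exhausted.
Total = 2×30 + 10×80 + 3×70 = 1070.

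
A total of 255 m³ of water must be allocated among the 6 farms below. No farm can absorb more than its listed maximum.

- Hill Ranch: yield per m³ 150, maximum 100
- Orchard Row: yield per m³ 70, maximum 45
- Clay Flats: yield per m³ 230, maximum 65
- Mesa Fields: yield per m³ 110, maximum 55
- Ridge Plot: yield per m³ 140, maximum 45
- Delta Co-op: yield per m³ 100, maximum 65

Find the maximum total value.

Order the farms by yield per m³: Clay Flats 230 > Hill Ranch 150 > Ridge Plot 140 > Mesa Fields 110 > Delta Co-op 100 > Orchard Row 70.
Give Clay Flats 65 to hit its cap of 65 → 190 left.
Hill Ranch takes 100 to reach its cap of 100 → 90 left.
Give Ridge Plot 45 to hit its cap of 45 → 45 left.
Mesa Fields has room for 55 but only 45 remain, so it gets 45.
Total = 150×100 + 230×65 + 110×45 + 140×45 = 41200.

41200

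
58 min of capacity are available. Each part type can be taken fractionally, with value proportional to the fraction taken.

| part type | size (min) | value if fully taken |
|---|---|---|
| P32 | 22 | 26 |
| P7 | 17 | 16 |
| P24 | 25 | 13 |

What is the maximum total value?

Best value per unit of size first: P32 26/22≈1.18, P7 16/17≈0.941, P24 13/25≈0.52.
P32: take in full, 22 min for value 26 ; 36 left.
All 17 min of P7 fit (value 16) ; 19 remain.
Only 19 min remain; take 19/25 of P24 for value 13×19/25 = 9.88.
Total value = 51.88.

51.88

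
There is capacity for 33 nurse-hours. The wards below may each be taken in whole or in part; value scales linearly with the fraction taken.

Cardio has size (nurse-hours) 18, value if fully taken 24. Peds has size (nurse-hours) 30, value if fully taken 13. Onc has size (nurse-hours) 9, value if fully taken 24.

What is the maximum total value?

50.6

Best value per unit of size first: Onc 24/9≈2.67, Cardio 24/18≈1.33, Peds 13/30≈0.433.
Onc: take in full, 9 nurse-hours for value 24 → 24 left.
Take all of Cardio (18 nurse-hours, value 24) → 6 nurse-hours left.
6 nurse-hours left: a 6/30 share of Peds gives 13×6/30 = 2.6.
Total value = 50.6.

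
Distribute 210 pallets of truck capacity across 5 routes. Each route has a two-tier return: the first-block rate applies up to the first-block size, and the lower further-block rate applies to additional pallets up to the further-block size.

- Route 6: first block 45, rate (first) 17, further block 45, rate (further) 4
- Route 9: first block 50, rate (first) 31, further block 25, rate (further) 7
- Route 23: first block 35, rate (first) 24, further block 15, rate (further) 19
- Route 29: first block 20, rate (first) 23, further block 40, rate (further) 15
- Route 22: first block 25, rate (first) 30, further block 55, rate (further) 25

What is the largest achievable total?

Rank every tier by rate: Route 9/first 31 > Route 22/first 30 > Route 22/second 25 > Route 23/first 24 > Route 29/first 23 > Route 23/second 19 > Route 6/first 17 > Route 29/second 15 > Route 9/second 7 > Route 6/second 4.
Route 9/first (31): +50 → 160 left.
Route 22 first at 30: fill all 25 → 135 left.
Route 22/second (25): +55 → 80 left.
Route 23/first (24): +35 → 45 left.
Route 29 first at 23: fill all 20 → 25 left.
Route 23 second at 19: fill all 15 → 10 left.
Route 6 first at 17: only 10 left, fill 10.
Total = 31×50 + 30×25 + 25×55 + 24×35 + 23×20 + 19×15 + 17×10 = 5430.

5430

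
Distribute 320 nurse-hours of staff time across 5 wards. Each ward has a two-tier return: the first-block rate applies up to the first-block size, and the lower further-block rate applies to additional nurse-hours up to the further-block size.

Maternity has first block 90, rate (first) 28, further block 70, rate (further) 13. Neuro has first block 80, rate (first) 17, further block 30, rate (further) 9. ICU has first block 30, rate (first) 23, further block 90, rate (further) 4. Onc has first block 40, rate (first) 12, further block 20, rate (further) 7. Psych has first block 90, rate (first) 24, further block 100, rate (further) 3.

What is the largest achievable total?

Order all 10 blocks by rate: Maternity/tier1 28 > Psych/tier1 24 > ICU/tier1 23 > Neuro/tier1 17 > Maternity/tier2 13 > Onc/tier1 12 > Neuro/tier2 9 > Onc/tier2 7 > ICU/tier2 4 > Psych/tier2 3.
Maternity/tier1 (28): +90 — 230 left.
Psych tier1 at 24: fill all 90 — 140 left.
ICU tier1 at 23: fill all 30 — 110 left.
Fill Neuro tier1 block (80 at 17) — 30 left.
Maternity tier2 at 13: only 30 left, fill 30.
Total = 28×90 + 24×90 + 23×30 + 17×80 + 13×30 = 7120.

7120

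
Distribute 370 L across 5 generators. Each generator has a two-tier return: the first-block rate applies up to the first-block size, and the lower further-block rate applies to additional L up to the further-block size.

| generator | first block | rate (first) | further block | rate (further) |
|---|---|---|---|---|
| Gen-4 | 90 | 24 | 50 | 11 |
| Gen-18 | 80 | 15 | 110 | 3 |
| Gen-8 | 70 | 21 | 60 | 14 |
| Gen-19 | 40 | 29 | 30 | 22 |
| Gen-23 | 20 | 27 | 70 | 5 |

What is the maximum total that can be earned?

Rank every tier by rate: Gen-19/T1 29 > Gen-23/T1 27 > Gen-4/T1 24 > Gen-19/T2 22 > Gen-8/T1 21 > Gen-18/T1 15 > Gen-8/T2 14 > Gen-4/T2 11 > Gen-23/T2 5 > Gen-18/T2 3.
Fill Gen-19 T1 block (40 at 29) ; 330 left.
Gen-23/T1 (27): +20 ; 310 left.
Fill Gen-4 T1 block (90 at 24) ; 220 left.
Gen-19 T2 at 22: fill all 30 ; 190 left.
Fill Gen-8 T1 block (70 at 21) ; 120 left.
Gen-18 T1 at 15: fill all 80 ; 40 left.
Gen-8/T2: +40 of 60 at 14; pool empty.
Total = 29×40 + 27×20 + 24×90 + 22×30 + 21×70 + 15×80 + 14×40 = 7750.

7750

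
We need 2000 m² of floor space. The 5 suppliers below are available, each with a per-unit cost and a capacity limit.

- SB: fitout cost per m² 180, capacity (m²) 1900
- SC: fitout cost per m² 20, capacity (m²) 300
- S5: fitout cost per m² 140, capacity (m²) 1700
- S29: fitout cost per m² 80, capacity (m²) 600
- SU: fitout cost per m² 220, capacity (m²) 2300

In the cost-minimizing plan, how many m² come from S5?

Cheapest first:
SC at 20: take all 300 m² ; 1700 still needed.
Take 600 from S29 at 80 ; need 1100 more.
Take 1100 from S5 at 140 to finish.
SB, SU: unused.

1100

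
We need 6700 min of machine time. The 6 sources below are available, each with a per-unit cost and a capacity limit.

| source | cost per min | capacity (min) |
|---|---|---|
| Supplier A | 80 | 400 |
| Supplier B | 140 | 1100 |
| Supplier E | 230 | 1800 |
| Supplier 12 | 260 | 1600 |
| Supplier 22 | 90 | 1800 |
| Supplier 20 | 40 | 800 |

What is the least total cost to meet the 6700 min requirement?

1002000

Use sources in increasing cost order.
Supplier 20 at 40: take all 800 min ; 5900 still needed.
Supplier A (80): use full 400 ; 5500 min to go.
Supplier 22 at 90: take all 1800 min ; 3700 still needed.
Take 1100 from Supplier B at 140 ; need 2600 more.
Take 1800 from Supplier E at 230 ; need 800 more.
Supplier 12 at 260: take 800 of its 1600 ; requirement met.
Cost = 800×40 + 400×80 + 1800×90 + 1100×140 + 1800×230 + 800×260 = 1002000.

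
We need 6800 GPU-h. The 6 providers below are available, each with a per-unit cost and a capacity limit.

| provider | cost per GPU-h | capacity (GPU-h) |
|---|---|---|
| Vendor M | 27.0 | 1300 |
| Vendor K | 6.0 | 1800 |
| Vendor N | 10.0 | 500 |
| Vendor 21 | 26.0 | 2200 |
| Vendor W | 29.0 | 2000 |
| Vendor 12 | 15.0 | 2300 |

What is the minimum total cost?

107500

Use providers in increasing cost order.
Vendor K (6.0): use full 1800 — 5000 GPU-h to go.
Vendor N at 10.0: take all 500 GPU-h — 4500 still needed.
Vendor 12 at 15.0: take all 2300 GPU-h — 2200 still needed.
Take 2200 from Vendor 21 at 26.0 — need 0 more.
Vendor M, Vendor W: unused.
Cost = 1800×6.0 + 500×10.0 + 2300×15.0 + 2200×26.0 = 107500.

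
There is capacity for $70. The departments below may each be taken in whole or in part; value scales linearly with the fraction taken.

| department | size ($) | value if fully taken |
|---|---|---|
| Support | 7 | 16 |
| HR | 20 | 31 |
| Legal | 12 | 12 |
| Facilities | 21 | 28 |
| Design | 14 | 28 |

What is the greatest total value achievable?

Best value per unit of size first: Support 16/7≈2.29, Design 28/14≈2, HR 31/20≈1.55, Facilities 28/21≈1.33, Legal 12/12≈1.
Take all of Support (7 $, value 16) ; 63 $ left.
Design: take in full, 14 $ for value 28 ; 49 left.
Take all of HR (20 $, value 31) ; 29 $ left.
Take all of Facilities (21 $, value 28) ; 8 $ left.
Only 8 $ remain; take 8/12 of Legal for value 12×8/12 = 8.
Total value = 111.

111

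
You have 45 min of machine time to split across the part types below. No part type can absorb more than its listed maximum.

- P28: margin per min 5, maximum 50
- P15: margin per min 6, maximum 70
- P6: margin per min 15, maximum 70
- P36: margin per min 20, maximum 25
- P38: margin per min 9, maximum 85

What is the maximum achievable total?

Highest margin per min first: P36 20 > P6 15 > P38 9 > P15 6 > P28 5.
Give P36 25 to hit its cap of 25 ; 20 left.
P6 has room for 70 but only 20 remain, so it gets 20.
Total = 15×20 + 20×25 = 800.

800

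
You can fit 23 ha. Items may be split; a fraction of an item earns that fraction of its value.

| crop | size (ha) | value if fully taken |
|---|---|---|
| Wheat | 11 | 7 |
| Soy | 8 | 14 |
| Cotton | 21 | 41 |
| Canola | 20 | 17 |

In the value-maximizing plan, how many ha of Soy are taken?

Sort by value density: Cotton 41/21≈1.95, Soy 14/8≈1.75, Canola 17/20≈0.85, Wheat 7/11≈0.636.
Cotton: take in full, 21 ha for value 41 → 2 left.
2 ha left: a 2/8 share of Soy gives 14×2/8 = 3.5.

2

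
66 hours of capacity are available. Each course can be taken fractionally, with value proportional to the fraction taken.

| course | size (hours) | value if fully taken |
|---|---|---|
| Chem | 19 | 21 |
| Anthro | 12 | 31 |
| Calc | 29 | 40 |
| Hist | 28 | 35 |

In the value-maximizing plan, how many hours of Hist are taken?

25

Sort by value density: Anthro 31/12≈2.58, Calc 40/29≈1.38, Hist 35/28≈1.25, Chem 21/19≈1.11.
All 12 hours of Anthro fit (value 31) → 54 remain.
All 29 hours of Calc fit (value 40) → 25 remain.
25 hours left: a 25/28 share of Hist gives 35×25/28 = 31.25.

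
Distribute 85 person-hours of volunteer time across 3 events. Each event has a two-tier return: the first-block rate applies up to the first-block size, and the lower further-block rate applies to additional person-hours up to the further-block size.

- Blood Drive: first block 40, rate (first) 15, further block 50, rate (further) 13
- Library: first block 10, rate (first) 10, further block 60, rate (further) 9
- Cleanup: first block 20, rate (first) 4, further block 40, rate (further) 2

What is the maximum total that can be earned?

1185

Rank every tier by rate: Blood Drive/first 15 > Blood Drive/second 13 > Library/first 10 > Library/second 9 > Cleanup/first 4 > Cleanup/second 2.
Fill Blood Drive first block (40 at 15) → 45 left.
Blood Drive/second: +45 of 50 at 13; pool empty.
Total = 15×40 + 13×45 = 1185.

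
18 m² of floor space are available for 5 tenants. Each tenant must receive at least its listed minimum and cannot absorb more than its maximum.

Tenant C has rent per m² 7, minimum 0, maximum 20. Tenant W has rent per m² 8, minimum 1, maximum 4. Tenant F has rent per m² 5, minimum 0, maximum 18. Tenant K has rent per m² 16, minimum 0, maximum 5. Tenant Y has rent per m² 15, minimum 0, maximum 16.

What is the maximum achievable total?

Meeting every minimum uses 0+1+0+0+0 = 1 m², leaving 17.
Rank by rent per m²: Tenant K 16 > Tenant Y 15 > Tenant W 8 > Tenant C 7 > Tenant F 5.
Tenant K: +5 to 5 (cap) — 12 left.
Tenant Y has room for 16 more but only 12 remain, so it gets 12.
Total = 8×1 + 16×5 + 15×12 = 268.

268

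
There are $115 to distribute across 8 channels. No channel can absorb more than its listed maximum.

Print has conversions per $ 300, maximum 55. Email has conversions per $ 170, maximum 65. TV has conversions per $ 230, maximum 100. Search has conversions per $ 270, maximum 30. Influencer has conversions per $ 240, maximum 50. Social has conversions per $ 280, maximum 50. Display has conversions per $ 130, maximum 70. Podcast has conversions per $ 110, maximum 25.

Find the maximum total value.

Order the channels by conversions per $: Print 300 > Social 280 > Search 270 > Influencer 240 > TV 230 > Email 170 > Display 130 > Podcast 110.
Print takes 55 to reach its cap of 55 → 60 left.
Social takes 50 to reach its cap of 50 → 10 left.
Search has room for 30 but only 10 remain, so it gets 10.
Total = 300×55 + 270×10 + 280×50 = 33200.

33200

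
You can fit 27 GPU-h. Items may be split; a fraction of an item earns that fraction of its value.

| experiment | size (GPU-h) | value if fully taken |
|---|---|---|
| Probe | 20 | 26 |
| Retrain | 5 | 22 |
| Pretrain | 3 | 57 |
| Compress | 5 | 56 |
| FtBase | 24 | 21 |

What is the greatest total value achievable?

153.2

Best value per unit of size first: Pretrain 57/3≈19, Compress 56/5≈11.2, Retrain 22/5≈4.4, Probe 26/20≈1.3, FtBase 21/24≈0.875.
Pretrain: take in full, 3 GPU-h for value 57 ; 24 left.
Compress: take in full, 5 GPU-h for value 56 ; 19 left.
Take all of Retrain (5 GPU-h, value 22) ; 14 GPU-h left.
Fill the last 14 GPU-h with part of Probe: 14/20 of it earns 18.2.
Total value = 153.2.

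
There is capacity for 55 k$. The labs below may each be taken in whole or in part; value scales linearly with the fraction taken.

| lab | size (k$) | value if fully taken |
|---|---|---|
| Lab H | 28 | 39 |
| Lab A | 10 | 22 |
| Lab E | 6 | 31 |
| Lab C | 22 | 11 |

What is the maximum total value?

97.5

Best value per unit of size first: Lab E 31/6≈5.17, Lab A 22/10≈2.2, Lab H 39/28≈1.39, Lab C 11/22≈0.5.
Lab E: take in full, 6 k$ for value 31 — 49 left.
Take all of Lab A (10 k$, value 22) — 39 k$ left.
All 28 k$ of Lab H fit (value 39) — 11 remain.
11 k$ left: a 11/22 share of Lab C gives 11×11/22 = 5.5.
Total value = 97.5.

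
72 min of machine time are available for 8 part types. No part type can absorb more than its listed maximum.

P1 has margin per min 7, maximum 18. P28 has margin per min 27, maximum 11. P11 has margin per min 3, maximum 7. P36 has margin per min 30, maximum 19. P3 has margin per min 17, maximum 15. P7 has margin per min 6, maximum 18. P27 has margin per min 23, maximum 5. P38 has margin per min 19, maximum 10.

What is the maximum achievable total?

1511

Order the part types by margin per min: P36 30 > P28 27 > P27 23 > P38 19 > P3 17 > P1 7 > P7 6 > P11 3.
Give P36 19 to hit its cap of 19 — 53 left.
P28 takes 11 to reach its cap of 11 — 42 left.
Give P27 5 to hit its cap of 5 — 37 left.
Give P38 10 to hit its cap of 10 — 27 left.
P3: +15 to 15 (cap) — 12 left.
P1: +12 (room for 18) → 12. Pool exhausted.
Total = 7×12 + 27×11 + 30×19 + 17×15 + 23×5 + 19×10 = 1511.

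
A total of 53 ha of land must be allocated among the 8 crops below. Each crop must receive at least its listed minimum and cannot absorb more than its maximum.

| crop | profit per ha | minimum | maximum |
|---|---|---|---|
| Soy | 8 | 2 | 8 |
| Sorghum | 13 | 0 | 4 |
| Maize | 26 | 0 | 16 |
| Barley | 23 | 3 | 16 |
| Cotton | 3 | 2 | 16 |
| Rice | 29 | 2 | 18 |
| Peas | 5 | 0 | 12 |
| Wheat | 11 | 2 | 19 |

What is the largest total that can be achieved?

1281

Meeting every minimum uses 2+0+0+3+2+2+0+2 = 11 ha, leaving 42.
Highest profit per ha first: Rice 29 > Maize 26 > Barley 23 > Sorghum 13 > Wheat 11 > Soy 8 > Peas 5 > Cotton 3.
Give Rice 16 more to hit its cap of 18 ; 26 left.
Maize: +16 to 16 (cap) ; 10 left.
Barley has room for 13 more but only 10 remain, so it gets 13.
Total = 8×2 + 26×16 + 23×13 + 3×2 + 29×18 + 11×2 = 1281.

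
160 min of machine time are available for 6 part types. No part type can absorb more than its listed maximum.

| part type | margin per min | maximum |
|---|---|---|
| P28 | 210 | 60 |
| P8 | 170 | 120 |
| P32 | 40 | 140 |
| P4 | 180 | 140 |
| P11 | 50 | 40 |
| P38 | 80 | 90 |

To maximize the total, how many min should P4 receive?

100

Highest margin per min first: P28 210 > P4 180 > P8 170 > P38 80 > P11 50 > P32 40.
P28 takes 60 to reach its cap of 60 → 100 left.
Only 100 left; P4 takes them to reach 100.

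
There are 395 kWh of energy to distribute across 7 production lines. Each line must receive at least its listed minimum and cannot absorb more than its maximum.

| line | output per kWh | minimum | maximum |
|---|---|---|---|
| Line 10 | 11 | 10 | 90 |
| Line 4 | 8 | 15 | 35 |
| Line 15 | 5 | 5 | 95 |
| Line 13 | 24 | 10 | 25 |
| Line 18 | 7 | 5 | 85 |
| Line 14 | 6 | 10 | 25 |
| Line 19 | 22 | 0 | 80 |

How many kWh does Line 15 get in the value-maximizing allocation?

55

Meeting every minimum uses 10+15+5+10+5+10+0 = 55 kWh, leaving 340.
Highest output per kWh first: Line 13 24 > Line 19 22 > Line 10 11 > Line 4 8 > Line 18 7 > Line 14 6 > Line 15 5.
Line 13 takes 15 more to reach its cap of 25 ; 325 left.
Line 19: +80 to 80 (cap) ; 245 left.
Line 10 takes 80 more to reach its cap of 90 ; 165 left.
Line 4 takes 20 more to reach its cap of 35 ; 145 left.
Line 18 takes 80 more to reach its cap of 85 ; 65 left.
Give Line 14 15 more to hit its cap of 25 ; 50 left.
Line 15 has room for 90 more but only 50 remain, so it gets 55.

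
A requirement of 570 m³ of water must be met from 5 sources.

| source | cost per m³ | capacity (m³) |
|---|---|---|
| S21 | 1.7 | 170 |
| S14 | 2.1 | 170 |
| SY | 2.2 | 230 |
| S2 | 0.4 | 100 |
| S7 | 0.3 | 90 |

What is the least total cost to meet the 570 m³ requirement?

Fill from the cheapest source first.
S7 at 0.3: take all 90 m³ ; 480 still needed.
S2 (0.4): use full 100 ; 380 m³ to go.
S21 at 1.7: take all 170 m³ ; 210 still needed.
Take 170 from S14 at 2.1 ; need 40 more.
SY at 2.2: take 40 of its 230 ; requirement met.
Cost = 90×0.3 + 100×0.4 + 170×1.7 + 170×2.1 + 40×2.2 = 801.

801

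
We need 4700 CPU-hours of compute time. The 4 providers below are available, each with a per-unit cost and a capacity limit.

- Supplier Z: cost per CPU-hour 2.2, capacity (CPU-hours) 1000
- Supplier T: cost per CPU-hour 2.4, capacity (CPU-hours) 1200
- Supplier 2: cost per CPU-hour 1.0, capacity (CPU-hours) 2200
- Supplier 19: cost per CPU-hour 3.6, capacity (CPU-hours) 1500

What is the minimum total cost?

8360

Fill from the cheapest provider first.
Supplier 2 (1.0): use full 2200 — 2500 CPU-hours to go.
Take 1000 from Supplier Z at 2.2 — need 1500 more.
Supplier T (2.4): use full 1200 — 300 CPU-hours to go.
Supplier 19 at 3.6: take 300 of its 1500 — requirement met.
Cost = 2200×1.0 + 1000×2.2 + 1200×2.4 + 300×3.6 = 8360.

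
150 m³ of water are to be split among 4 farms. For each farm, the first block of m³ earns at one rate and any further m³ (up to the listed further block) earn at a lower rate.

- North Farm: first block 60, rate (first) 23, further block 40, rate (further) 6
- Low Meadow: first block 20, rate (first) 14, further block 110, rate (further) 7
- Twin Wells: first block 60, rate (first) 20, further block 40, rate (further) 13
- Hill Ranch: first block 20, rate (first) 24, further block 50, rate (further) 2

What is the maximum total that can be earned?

Rank every tier by rate: Hill Ranch/T1 24 > North Farm/T1 23 > Twin Wells/T1 20 > Low Meadow/T1 14 > Twin Wells/T2 13 > Low Meadow/T2 7 > North Farm/T2 6 > Hill Ranch/T2 2.
Hill Ranch/T1 (24): +20 → 130 left.
North Farm T1 at 23: fill all 60 → 70 left.
Twin Wells T1 at 20: fill all 60 → 10 left.
10 remain; put them into Low Meadow T1 at 14.
Total = 24×20 + 23×60 + 20×60 + 14×10 = 3200.

3200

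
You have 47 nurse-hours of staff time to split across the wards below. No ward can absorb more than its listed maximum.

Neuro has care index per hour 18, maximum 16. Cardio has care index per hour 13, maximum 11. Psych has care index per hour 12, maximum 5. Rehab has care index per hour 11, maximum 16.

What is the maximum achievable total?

Rank by care index per hour: Neuro 18 > Cardio 13 > Psych 12 > Rehab 11.
Give Neuro 16 to hit its cap of 16 — 31 left.
Cardio takes 11 to reach its cap of 11 — 20 left.
Psych takes 5 to reach its cap of 5 — 15 left.
Only 15 left; Rehab takes them to reach 15.
Total = 18×16 + 13×11 + 12×5 + 11×15 = 656.

656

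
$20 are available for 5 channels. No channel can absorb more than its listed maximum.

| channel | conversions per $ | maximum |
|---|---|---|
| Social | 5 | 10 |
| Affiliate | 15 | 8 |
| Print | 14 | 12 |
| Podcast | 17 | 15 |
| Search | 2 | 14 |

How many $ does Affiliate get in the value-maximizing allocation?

5

Rank by conversions per $: Podcast 17 > Affiliate 15 > Print 14 > Social 5 > Search 2.
Give Podcast 15 to hit its cap of 15 — 5 left.
Only 5 left; Affiliate takes them to reach 5.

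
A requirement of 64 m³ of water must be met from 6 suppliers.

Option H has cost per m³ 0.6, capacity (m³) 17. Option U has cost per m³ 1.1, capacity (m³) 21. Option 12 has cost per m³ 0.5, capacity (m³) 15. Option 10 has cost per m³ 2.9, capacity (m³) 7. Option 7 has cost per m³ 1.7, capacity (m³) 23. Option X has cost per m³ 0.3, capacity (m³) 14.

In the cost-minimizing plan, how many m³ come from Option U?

Fill from the cheapest supplier first.
Option X at 0.3: take all 14 m³ — 50 still needed.
Take 15 from Option 12 at 0.5 — need 35 more.
Take 17 from Option H at 0.6 — need 18 more.
Take 18 from Option U at 1.1 to finish.
Option 7, Option 10: unused.

18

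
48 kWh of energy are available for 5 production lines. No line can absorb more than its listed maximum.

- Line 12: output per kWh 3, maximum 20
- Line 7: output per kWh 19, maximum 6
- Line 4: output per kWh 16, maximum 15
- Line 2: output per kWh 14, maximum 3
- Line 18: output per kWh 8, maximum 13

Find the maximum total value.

533

Order the production lines by output per kWh: Line 7 19 > Line 4 16 > Line 2 14 > Line 18 8 > Line 12 3.
Line 7 takes 6 to reach its cap of 6 → 42 left.
Give Line 4 15 to hit its cap of 15 → 27 left.
Give Line 2 3 to hit its cap of 3 → 24 left.
Line 18 takes 13 to reach its cap of 13 → 11 left.
Line 12 has room for 20 but only 11 remain, so it gets 11.
Total = 3×11 + 19×6 + 16×15 + 14×3 + 8×13 = 533.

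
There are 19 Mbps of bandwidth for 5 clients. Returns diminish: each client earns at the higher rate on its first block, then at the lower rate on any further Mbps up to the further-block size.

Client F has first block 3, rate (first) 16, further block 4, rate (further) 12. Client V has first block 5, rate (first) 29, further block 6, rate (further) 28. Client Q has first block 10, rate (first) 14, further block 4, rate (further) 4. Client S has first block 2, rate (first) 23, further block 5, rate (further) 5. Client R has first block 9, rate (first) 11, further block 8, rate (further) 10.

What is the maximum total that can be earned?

Rank every tier by rate: Client V/first 29 > Client V/second 28 > Client S/first 23 > Client F/first 16 > Client Q/first 14 > Client F/second 12 > Client R/first 11 > Client R/second 10 > Client S/second 5 > Client Q/second 4.
Fill Client V first block (5 at 29) → 14 left.
Fill Client V second block (6 at 28) → 8 left.
Client S first at 23: fill all 2 → 6 left.
Client F first at 16: fill all 3 → 3 left.
Client Q first at 14: only 3 left, fill 3.
Total = 29×5 + 28×6 + 23×2 + 16×3 + 14×3 = 449.

449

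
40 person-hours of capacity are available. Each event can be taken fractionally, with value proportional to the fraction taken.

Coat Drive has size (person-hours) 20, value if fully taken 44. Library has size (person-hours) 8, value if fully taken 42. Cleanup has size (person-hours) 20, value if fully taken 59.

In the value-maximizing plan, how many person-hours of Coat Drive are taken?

12

Rank by value-to-size ratio: Library 42/8≈5.25, Cleanup 59/20≈2.95, Coat Drive 44/20≈2.2.
Take all of Library (8 person-hours, value 42) — 32 person-hours left.
Cleanup: take in full, 20 person-hours for value 59 — 12 left.
12 person-hours left: a 12/20 share of Coat Drive gives 44×12/20 = 26.4.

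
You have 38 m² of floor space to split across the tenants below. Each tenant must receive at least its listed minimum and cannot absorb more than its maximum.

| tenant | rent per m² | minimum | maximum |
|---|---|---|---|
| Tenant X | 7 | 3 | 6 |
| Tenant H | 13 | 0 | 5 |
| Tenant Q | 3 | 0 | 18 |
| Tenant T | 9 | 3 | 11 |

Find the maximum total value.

254

Meeting every minimum uses 3+0+0+3 = 6 m², leaving 32.
Order the tenants by rent per m²: Tenant H 13 > Tenant T 9 > Tenant X 7 > Tenant Q 3.
Tenant H: +5 to 5 (cap) → 27 left.
Tenant T takes 8 more to reach its cap of 11 → 19 left.
Tenant X takes 3 more to reach its cap of 6 → 16 left.
Tenant Q: +16 (room for 18) → 16. Pool exhausted.
Total = 7×6 + 13×5 + 3×16 + 9×11 = 254.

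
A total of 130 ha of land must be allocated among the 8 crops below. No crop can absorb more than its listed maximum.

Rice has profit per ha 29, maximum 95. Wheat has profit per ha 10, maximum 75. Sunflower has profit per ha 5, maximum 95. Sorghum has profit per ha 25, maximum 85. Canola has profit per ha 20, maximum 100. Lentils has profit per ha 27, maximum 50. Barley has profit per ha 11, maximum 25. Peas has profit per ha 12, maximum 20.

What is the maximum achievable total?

Rank by profit per ha: Rice 29 > Lentils 27 > Sorghum 25 > Canola 20 > Peas 12 > Barley 11 > Wheat 10 > Sunflower 5.
Rice: +95 to 95 (cap) ; 35 left.
Lentils: +35 (room for 50) → 35. Pool exhausted.
Total = 29×95 + 27×35 = 3700.

3700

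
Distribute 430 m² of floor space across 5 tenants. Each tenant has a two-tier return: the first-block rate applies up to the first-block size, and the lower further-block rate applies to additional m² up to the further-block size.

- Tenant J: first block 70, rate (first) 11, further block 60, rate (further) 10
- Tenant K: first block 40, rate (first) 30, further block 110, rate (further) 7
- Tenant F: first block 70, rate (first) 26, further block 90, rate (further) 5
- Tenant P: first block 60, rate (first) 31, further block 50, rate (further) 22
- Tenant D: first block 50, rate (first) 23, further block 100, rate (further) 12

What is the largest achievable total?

Treat each block as its own option and order by rate: Tenant P/T1 31 > Tenant K/T1 30 > Tenant F/T1 26 > Tenant D/T1 23 > Tenant P/T2 22 > Tenant D/T2 12 > Tenant J/T1 11 > Tenant J/T2 10 > Tenant K/T2 7 > Tenant F/T2 5.
Tenant P T1 at 31: fill all 60 → 370 left.
Tenant K T1 at 30: fill all 40 → 330 left.
Tenant F T1 at 26: fill all 70 → 260 left.
Fill Tenant D T1 block (50 at 23) → 210 left.
Tenant P T2 at 22: fill all 50 → 160 left.
Tenant D T2 at 12: fill all 100 → 60 left.
Tenant J T1 at 11: only 60 left, fill 60.
Total = 31×60 + 30×40 + 26×70 + 23×50 + 22×50 + 12×100 + 11×60 = 8990.

8990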